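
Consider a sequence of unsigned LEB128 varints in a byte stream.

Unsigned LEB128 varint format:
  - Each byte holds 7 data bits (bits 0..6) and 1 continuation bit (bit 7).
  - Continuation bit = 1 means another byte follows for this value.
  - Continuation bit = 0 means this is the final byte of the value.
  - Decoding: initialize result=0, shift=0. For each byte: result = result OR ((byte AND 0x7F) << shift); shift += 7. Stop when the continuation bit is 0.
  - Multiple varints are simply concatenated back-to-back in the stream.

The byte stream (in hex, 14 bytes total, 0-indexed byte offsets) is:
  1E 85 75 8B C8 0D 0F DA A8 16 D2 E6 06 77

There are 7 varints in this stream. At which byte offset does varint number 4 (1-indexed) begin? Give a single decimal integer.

  byte[0]=0x1E cont=0 payload=0x1E=30: acc |= 30<<0 -> acc=30 shift=7 [end]
Varint 1: bytes[0:1] = 1E -> value 30 (1 byte(s))
  byte[1]=0x85 cont=1 payload=0x05=5: acc |= 5<<0 -> acc=5 shift=7
  byte[2]=0x75 cont=0 payload=0x75=117: acc |= 117<<7 -> acc=14981 shift=14 [end]
Varint 2: bytes[1:3] = 85 75 -> value 14981 (2 byte(s))
  byte[3]=0x8B cont=1 payload=0x0B=11: acc |= 11<<0 -> acc=11 shift=7
  byte[4]=0xC8 cont=1 payload=0x48=72: acc |= 72<<7 -> acc=9227 shift=14
  byte[5]=0x0D cont=0 payload=0x0D=13: acc |= 13<<14 -> acc=222219 shift=21 [end]
Varint 3: bytes[3:6] = 8B C8 0D -> value 222219 (3 byte(s))
  byte[6]=0x0F cont=0 payload=0x0F=15: acc |= 15<<0 -> acc=15 shift=7 [end]
Varint 4: bytes[6:7] = 0F -> value 15 (1 byte(s))
  byte[7]=0xDA cont=1 payload=0x5A=90: acc |= 90<<0 -> acc=90 shift=7
  byte[8]=0xA8 cont=1 payload=0x28=40: acc |= 40<<7 -> acc=5210 shift=14
  byte[9]=0x16 cont=0 payload=0x16=22: acc |= 22<<14 -> acc=365658 shift=21 [end]
Varint 5: bytes[7:10] = DA A8 16 -> value 365658 (3 byte(s))
  byte[10]=0xD2 cont=1 payload=0x52=82: acc |= 82<<0 -> acc=82 shift=7
  byte[11]=0xE6 cont=1 payload=0x66=102: acc |= 102<<7 -> acc=13138 shift=14
  byte[12]=0x06 cont=0 payload=0x06=6: acc |= 6<<14 -> acc=111442 shift=21 [end]
Varint 6: bytes[10:13] = D2 E6 06 -> value 111442 (3 byte(s))
  byte[13]=0x77 cont=0 payload=0x77=119: acc |= 119<<0 -> acc=119 shift=7 [end]
Varint 7: bytes[13:14] = 77 -> value 119 (1 byte(s))

Answer: 6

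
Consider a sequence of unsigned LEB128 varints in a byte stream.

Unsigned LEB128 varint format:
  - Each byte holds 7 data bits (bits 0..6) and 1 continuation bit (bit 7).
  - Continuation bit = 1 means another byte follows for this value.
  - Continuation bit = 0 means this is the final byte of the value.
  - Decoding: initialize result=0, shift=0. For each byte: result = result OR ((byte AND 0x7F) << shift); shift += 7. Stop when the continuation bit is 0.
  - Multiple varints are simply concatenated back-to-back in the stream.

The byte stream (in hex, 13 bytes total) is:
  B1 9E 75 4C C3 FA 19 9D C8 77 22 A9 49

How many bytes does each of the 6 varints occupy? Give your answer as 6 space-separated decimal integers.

  byte[0]=0xB1 cont=1 payload=0x31=49: acc |= 49<<0 -> acc=49 shift=7
  byte[1]=0x9E cont=1 payload=0x1E=30: acc |= 30<<7 -> acc=3889 shift=14
  byte[2]=0x75 cont=0 payload=0x75=117: acc |= 117<<14 -> acc=1920817 shift=21 [end]
Varint 1: bytes[0:3] = B1 9E 75 -> value 1920817 (3 byte(s))
  byte[3]=0x4C cont=0 payload=0x4C=76: acc |= 76<<0 -> acc=76 shift=7 [end]
Varint 2: bytes[3:4] = 4C -> value 76 (1 byte(s))
  byte[4]=0xC3 cont=1 payload=0x43=67: acc |= 67<<0 -> acc=67 shift=7
  byte[5]=0xFA cont=1 payload=0x7A=122: acc |= 122<<7 -> acc=15683 shift=14
  byte[6]=0x19 cont=0 payload=0x19=25: acc |= 25<<14 -> acc=425283 shift=21 [end]
Varint 3: bytes[4:7] = C3 FA 19 -> value 425283 (3 byte(s))
  byte[7]=0x9D cont=1 payload=0x1D=29: acc |= 29<<0 -> acc=29 shift=7
  byte[8]=0xC8 cont=1 payload=0x48=72: acc |= 72<<7 -> acc=9245 shift=14
  byte[9]=0x77 cont=0 payload=0x77=119: acc |= 119<<14 -> acc=1958941 shift=21 [end]
Varint 4: bytes[7:10] = 9D C8 77 -> value 1958941 (3 byte(s))
  byte[10]=0x22 cont=0 payload=0x22=34: acc |= 34<<0 -> acc=34 shift=7 [end]
Varint 5: bytes[10:11] = 22 -> value 34 (1 byte(s))
  byte[11]=0xA9 cont=1 payload=0x29=41: acc |= 41<<0 -> acc=41 shift=7
  byte[12]=0x49 cont=0 payload=0x49=73: acc |= 73<<7 -> acc=9385 shift=14 [end]
Varint 6: bytes[11:13] = A9 49 -> value 9385 (2 byte(s))

Answer: 3 1 3 3 1 2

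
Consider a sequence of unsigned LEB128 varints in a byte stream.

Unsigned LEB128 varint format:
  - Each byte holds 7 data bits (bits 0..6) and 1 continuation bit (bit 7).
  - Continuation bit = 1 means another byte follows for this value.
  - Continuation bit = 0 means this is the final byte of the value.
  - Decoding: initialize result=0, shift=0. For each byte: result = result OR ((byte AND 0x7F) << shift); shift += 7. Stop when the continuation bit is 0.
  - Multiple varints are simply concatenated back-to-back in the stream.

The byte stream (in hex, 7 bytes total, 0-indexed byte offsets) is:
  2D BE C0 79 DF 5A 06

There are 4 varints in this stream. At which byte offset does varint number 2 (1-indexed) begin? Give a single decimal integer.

Answer: 1

Derivation:
  byte[0]=0x2D cont=0 payload=0x2D=45: acc |= 45<<0 -> acc=45 shift=7 [end]
Varint 1: bytes[0:1] = 2D -> value 45 (1 byte(s))
  byte[1]=0xBE cont=1 payload=0x3E=62: acc |= 62<<0 -> acc=62 shift=7
  byte[2]=0xC0 cont=1 payload=0x40=64: acc |= 64<<7 -> acc=8254 shift=14
  byte[3]=0x79 cont=0 payload=0x79=121: acc |= 121<<14 -> acc=1990718 shift=21 [end]
Varint 2: bytes[1:4] = BE C0 79 -> value 1990718 (3 byte(s))
  byte[4]=0xDF cont=1 payload=0x5F=95: acc |= 95<<0 -> acc=95 shift=7
  byte[5]=0x5A cont=0 payload=0x5A=90: acc |= 90<<7 -> acc=11615 shift=14 [end]
Varint 3: bytes[4:6] = DF 5A -> value 11615 (2 byte(s))
  byte[6]=0x06 cont=0 payload=0x06=6: acc |= 6<<0 -> acc=6 shift=7 [end]
Varint 4: bytes[6:7] = 06 -> value 6 (1 byte(s))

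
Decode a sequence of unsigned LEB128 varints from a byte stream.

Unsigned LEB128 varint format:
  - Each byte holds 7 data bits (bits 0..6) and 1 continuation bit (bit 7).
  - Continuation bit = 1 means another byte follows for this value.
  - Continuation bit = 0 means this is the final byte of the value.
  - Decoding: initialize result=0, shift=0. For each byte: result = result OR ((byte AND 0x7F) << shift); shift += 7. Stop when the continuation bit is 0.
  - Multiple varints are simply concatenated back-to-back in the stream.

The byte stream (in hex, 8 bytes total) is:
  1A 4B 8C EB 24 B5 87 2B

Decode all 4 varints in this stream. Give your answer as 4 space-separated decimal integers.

Answer: 26 75 603532 705461

Derivation:
  byte[0]=0x1A cont=0 payload=0x1A=26: acc |= 26<<0 -> acc=26 shift=7 [end]
Varint 1: bytes[0:1] = 1A -> value 26 (1 byte(s))
  byte[1]=0x4B cont=0 payload=0x4B=75: acc |= 75<<0 -> acc=75 shift=7 [end]
Varint 2: bytes[1:2] = 4B -> value 75 (1 byte(s))
  byte[2]=0x8C cont=1 payload=0x0C=12: acc |= 12<<0 -> acc=12 shift=7
  byte[3]=0xEB cont=1 payload=0x6B=107: acc |= 107<<7 -> acc=13708 shift=14
  byte[4]=0x24 cont=0 payload=0x24=36: acc |= 36<<14 -> acc=603532 shift=21 [end]
Varint 3: bytes[2:5] = 8C EB 24 -> value 603532 (3 byte(s))
  byte[5]=0xB5 cont=1 payload=0x35=53: acc |= 53<<0 -> acc=53 shift=7
  byte[6]=0x87 cont=1 payload=0x07=7: acc |= 7<<7 -> acc=949 shift=14
  byte[7]=0x2B cont=0 payload=0x2B=43: acc |= 43<<14 -> acc=705461 shift=21 [end]
Varint 4: bytes[5:8] = B5 87 2B -> value 705461 (3 byte(s))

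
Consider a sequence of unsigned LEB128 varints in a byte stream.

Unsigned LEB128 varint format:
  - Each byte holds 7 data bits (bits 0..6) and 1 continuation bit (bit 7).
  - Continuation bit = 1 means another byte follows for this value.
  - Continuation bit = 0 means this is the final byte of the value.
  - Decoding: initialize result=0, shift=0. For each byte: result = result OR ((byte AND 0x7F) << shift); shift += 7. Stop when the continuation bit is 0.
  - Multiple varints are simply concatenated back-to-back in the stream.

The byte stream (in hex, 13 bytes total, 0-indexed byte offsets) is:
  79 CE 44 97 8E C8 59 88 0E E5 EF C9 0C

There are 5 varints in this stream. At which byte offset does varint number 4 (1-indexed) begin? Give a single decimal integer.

Answer: 7

Derivation:
  byte[0]=0x79 cont=0 payload=0x79=121: acc |= 121<<0 -> acc=121 shift=7 [end]
Varint 1: bytes[0:1] = 79 -> value 121 (1 byte(s))
  byte[1]=0xCE cont=1 payload=0x4E=78: acc |= 78<<0 -> acc=78 shift=7
  byte[2]=0x44 cont=0 payload=0x44=68: acc |= 68<<7 -> acc=8782 shift=14 [end]
Varint 2: bytes[1:3] = CE 44 -> value 8782 (2 byte(s))
  byte[3]=0x97 cont=1 payload=0x17=23: acc |= 23<<0 -> acc=23 shift=7
  byte[4]=0x8E cont=1 payload=0x0E=14: acc |= 14<<7 -> acc=1815 shift=14
  byte[5]=0xC8 cont=1 payload=0x48=72: acc |= 72<<14 -> acc=1181463 shift=21
  byte[6]=0x59 cont=0 payload=0x59=89: acc |= 89<<21 -> acc=187827991 shift=28 [end]
Varint 3: bytes[3:7] = 97 8E C8 59 -> value 187827991 (4 byte(s))
  byte[7]=0x88 cont=1 payload=0x08=8: acc |= 8<<0 -> acc=8 shift=7
  byte[8]=0x0E cont=0 payload=0x0E=14: acc |= 14<<7 -> acc=1800 shift=14 [end]
Varint 4: bytes[7:9] = 88 0E -> value 1800 (2 byte(s))
  byte[9]=0xE5 cont=1 payload=0x65=101: acc |= 101<<0 -> acc=101 shift=7
  byte[10]=0xEF cont=1 payload=0x6F=111: acc |= 111<<7 -> acc=14309 shift=14
  byte[11]=0xC9 cont=1 payload=0x49=73: acc |= 73<<14 -> acc=1210341 shift=21
  byte[12]=0x0C cont=0 payload=0x0C=12: acc |= 12<<21 -> acc=26376165 shift=28 [end]
Varint 5: bytes[9:13] = E5 EF C9 0C -> value 26376165 (4 byte(s))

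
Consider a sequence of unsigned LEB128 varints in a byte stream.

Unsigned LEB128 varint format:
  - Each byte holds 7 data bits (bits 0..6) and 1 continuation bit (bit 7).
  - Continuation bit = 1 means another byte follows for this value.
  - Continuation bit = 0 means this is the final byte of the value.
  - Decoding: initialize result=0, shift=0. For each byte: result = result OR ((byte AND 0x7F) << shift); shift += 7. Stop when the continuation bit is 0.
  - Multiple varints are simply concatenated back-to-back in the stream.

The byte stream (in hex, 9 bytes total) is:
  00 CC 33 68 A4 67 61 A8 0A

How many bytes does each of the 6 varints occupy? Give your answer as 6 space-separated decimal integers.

  byte[0]=0x00 cont=0 payload=0x00=0: acc |= 0<<0 -> acc=0 shift=7 [end]
Varint 1: bytes[0:1] = 00 -> value 0 (1 byte(s))
  byte[1]=0xCC cont=1 payload=0x4C=76: acc |= 76<<0 -> acc=76 shift=7
  byte[2]=0x33 cont=0 payload=0x33=51: acc |= 51<<7 -> acc=6604 shift=14 [end]
Varint 2: bytes[1:3] = CC 33 -> value 6604 (2 byte(s))
  byte[3]=0x68 cont=0 payload=0x68=104: acc |= 104<<0 -> acc=104 shift=7 [end]
Varint 3: bytes[3:4] = 68 -> value 104 (1 byte(s))
  byte[4]=0xA4 cont=1 payload=0x24=36: acc |= 36<<0 -> acc=36 shift=7
  byte[5]=0x67 cont=0 payload=0x67=103: acc |= 103<<7 -> acc=13220 shift=14 [end]
Varint 4: bytes[4:6] = A4 67 -> value 13220 (2 byte(s))
  byte[6]=0x61 cont=0 payload=0x61=97: acc |= 97<<0 -> acc=97 shift=7 [end]
Varint 5: bytes[6:7] = 61 -> value 97 (1 byte(s))
  byte[7]=0xA8 cont=1 payload=0x28=40: acc |= 40<<0 -> acc=40 shift=7
  byte[8]=0x0A cont=0 payload=0x0A=10: acc |= 10<<7 -> acc=1320 shift=14 [end]
Varint 6: bytes[7:9] = A8 0A -> value 1320 (2 byte(s))

Answer: 1 2 1 2 1 2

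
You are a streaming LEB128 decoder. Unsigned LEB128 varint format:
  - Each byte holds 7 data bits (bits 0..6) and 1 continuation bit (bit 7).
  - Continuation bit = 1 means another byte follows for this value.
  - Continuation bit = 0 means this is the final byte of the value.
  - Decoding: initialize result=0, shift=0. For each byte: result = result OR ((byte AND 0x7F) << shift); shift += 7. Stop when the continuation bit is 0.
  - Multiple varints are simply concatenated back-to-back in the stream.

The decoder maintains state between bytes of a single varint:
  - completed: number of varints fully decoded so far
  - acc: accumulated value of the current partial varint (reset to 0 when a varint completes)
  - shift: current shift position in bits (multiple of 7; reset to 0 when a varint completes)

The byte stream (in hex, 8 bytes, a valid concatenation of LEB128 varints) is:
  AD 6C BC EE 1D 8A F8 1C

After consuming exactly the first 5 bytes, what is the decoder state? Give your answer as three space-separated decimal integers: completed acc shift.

byte[0]=0xAD cont=1 payload=0x2D: acc |= 45<<0 -> completed=0 acc=45 shift=7
byte[1]=0x6C cont=0 payload=0x6C: varint #1 complete (value=13869); reset -> completed=1 acc=0 shift=0
byte[2]=0xBC cont=1 payload=0x3C: acc |= 60<<0 -> completed=1 acc=60 shift=7
byte[3]=0xEE cont=1 payload=0x6E: acc |= 110<<7 -> completed=1 acc=14140 shift=14
byte[4]=0x1D cont=0 payload=0x1D: varint #2 complete (value=489276); reset -> completed=2 acc=0 shift=0

Answer: 2 0 0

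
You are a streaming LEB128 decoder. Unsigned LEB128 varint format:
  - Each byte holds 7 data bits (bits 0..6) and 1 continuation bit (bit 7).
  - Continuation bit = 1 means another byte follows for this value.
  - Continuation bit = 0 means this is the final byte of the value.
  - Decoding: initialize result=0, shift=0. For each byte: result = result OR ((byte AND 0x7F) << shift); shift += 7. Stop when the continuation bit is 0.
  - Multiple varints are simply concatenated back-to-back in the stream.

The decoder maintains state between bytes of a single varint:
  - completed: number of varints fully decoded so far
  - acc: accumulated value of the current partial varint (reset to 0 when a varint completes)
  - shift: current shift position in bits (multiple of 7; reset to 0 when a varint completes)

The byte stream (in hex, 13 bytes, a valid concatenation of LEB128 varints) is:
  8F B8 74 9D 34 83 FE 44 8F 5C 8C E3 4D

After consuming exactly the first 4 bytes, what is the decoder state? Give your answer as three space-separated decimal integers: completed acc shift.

Answer: 1 29 7

Derivation:
byte[0]=0x8F cont=1 payload=0x0F: acc |= 15<<0 -> completed=0 acc=15 shift=7
byte[1]=0xB8 cont=1 payload=0x38: acc |= 56<<7 -> completed=0 acc=7183 shift=14
byte[2]=0x74 cont=0 payload=0x74: varint #1 complete (value=1907727); reset -> completed=1 acc=0 shift=0
byte[3]=0x9D cont=1 payload=0x1D: acc |= 29<<0 -> completed=1 acc=29 shift=7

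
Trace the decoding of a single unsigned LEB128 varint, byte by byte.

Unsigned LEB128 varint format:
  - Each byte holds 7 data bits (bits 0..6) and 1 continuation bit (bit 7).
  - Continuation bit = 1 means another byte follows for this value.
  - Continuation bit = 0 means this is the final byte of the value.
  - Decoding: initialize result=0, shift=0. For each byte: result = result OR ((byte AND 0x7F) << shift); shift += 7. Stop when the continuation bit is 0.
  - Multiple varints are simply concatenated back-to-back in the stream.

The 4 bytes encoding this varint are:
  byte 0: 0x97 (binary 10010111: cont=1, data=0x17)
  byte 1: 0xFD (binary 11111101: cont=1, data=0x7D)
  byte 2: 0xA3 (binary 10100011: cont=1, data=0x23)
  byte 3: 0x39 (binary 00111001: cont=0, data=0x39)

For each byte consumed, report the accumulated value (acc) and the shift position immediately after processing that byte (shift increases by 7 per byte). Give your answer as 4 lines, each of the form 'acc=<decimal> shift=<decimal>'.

byte 0=0x97: payload=0x17=23, contrib = 23<<0 = 23; acc -> 23, shift -> 7
byte 1=0xFD: payload=0x7D=125, contrib = 125<<7 = 16000; acc -> 16023, shift -> 14
byte 2=0xA3: payload=0x23=35, contrib = 35<<14 = 573440; acc -> 589463, shift -> 21
byte 3=0x39: payload=0x39=57, contrib = 57<<21 = 119537664; acc -> 120127127, shift -> 28

Answer: acc=23 shift=7
acc=16023 shift=14
acc=589463 shift=21
acc=120127127 shift=28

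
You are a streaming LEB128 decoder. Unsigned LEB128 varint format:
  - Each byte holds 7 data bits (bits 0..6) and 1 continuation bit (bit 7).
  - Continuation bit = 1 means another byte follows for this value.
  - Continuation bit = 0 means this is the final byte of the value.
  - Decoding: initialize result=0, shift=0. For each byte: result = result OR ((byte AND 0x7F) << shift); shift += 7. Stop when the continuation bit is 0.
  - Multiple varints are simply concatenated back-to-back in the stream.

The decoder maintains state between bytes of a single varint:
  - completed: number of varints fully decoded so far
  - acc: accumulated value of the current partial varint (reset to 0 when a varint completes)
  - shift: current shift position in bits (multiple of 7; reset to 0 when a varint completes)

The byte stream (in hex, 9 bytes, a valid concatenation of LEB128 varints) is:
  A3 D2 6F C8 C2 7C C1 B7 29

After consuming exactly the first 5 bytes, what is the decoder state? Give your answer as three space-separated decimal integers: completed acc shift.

byte[0]=0xA3 cont=1 payload=0x23: acc |= 35<<0 -> completed=0 acc=35 shift=7
byte[1]=0xD2 cont=1 payload=0x52: acc |= 82<<7 -> completed=0 acc=10531 shift=14
byte[2]=0x6F cont=0 payload=0x6F: varint #1 complete (value=1829155); reset -> completed=1 acc=0 shift=0
byte[3]=0xC8 cont=1 payload=0x48: acc |= 72<<0 -> completed=1 acc=72 shift=7
byte[4]=0xC2 cont=1 payload=0x42: acc |= 66<<7 -> completed=1 acc=8520 shift=14

Answer: 1 8520 14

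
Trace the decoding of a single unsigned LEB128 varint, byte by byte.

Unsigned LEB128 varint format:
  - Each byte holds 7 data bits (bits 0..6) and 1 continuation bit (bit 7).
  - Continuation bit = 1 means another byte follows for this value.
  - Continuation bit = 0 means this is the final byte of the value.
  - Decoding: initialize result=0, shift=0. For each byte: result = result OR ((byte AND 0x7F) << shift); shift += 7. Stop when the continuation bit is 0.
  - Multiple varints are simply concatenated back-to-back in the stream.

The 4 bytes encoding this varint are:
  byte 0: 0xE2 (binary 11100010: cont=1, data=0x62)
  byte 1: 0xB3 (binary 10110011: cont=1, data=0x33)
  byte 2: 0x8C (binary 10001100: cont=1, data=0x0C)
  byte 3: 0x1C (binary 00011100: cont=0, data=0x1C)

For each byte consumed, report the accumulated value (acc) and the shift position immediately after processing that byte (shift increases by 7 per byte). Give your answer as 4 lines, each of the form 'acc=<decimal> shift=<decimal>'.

byte 0=0xE2: payload=0x62=98, contrib = 98<<0 = 98; acc -> 98, shift -> 7
byte 1=0xB3: payload=0x33=51, contrib = 51<<7 = 6528; acc -> 6626, shift -> 14
byte 2=0x8C: payload=0x0C=12, contrib = 12<<14 = 196608; acc -> 203234, shift -> 21
byte 3=0x1C: payload=0x1C=28, contrib = 28<<21 = 58720256; acc -> 58923490, shift -> 28

Answer: acc=98 shift=7
acc=6626 shift=14
acc=203234 shift=21
acc=58923490 shift=28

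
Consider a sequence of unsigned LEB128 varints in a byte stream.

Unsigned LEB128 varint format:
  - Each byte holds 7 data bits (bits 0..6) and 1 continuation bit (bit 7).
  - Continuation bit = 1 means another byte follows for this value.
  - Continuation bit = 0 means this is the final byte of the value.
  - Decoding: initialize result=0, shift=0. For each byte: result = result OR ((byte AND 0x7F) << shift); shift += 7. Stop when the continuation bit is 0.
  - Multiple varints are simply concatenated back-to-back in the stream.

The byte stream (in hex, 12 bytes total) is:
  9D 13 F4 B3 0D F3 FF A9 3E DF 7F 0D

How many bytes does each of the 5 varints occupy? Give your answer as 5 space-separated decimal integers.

  byte[0]=0x9D cont=1 payload=0x1D=29: acc |= 29<<0 -> acc=29 shift=7
  byte[1]=0x13 cont=0 payload=0x13=19: acc |= 19<<7 -> acc=2461 shift=14 [end]
Varint 1: bytes[0:2] = 9D 13 -> value 2461 (2 byte(s))
  byte[2]=0xF4 cont=1 payload=0x74=116: acc |= 116<<0 -> acc=116 shift=7
  byte[3]=0xB3 cont=1 payload=0x33=51: acc |= 51<<7 -> acc=6644 shift=14
  byte[4]=0x0D cont=0 payload=0x0D=13: acc |= 13<<14 -> acc=219636 shift=21 [end]
Varint 2: bytes[2:5] = F4 B3 0D -> value 219636 (3 byte(s))
  byte[5]=0xF3 cont=1 payload=0x73=115: acc |= 115<<0 -> acc=115 shift=7
  byte[6]=0xFF cont=1 payload=0x7F=127: acc |= 127<<7 -> acc=16371 shift=14
  byte[7]=0xA9 cont=1 payload=0x29=41: acc |= 41<<14 -> acc=688115 shift=21
  byte[8]=0x3E cont=0 payload=0x3E=62: acc |= 62<<21 -> acc=130711539 shift=28 [end]
Varint 3: bytes[5:9] = F3 FF A9 3E -> value 130711539 (4 byte(s))
  byte[9]=0xDF cont=1 payload=0x5F=95: acc |= 95<<0 -> acc=95 shift=7
  byte[10]=0x7F cont=0 payload=0x7F=127: acc |= 127<<7 -> acc=16351 shift=14 [end]
Varint 4: bytes[9:11] = DF 7F -> value 16351 (2 byte(s))
  byte[11]=0x0D cont=0 payload=0x0D=13: acc |= 13<<0 -> acc=13 shift=7 [end]
Varint 5: bytes[11:12] = 0D -> value 13 (1 byte(s))

Answer: 2 3 4 2 1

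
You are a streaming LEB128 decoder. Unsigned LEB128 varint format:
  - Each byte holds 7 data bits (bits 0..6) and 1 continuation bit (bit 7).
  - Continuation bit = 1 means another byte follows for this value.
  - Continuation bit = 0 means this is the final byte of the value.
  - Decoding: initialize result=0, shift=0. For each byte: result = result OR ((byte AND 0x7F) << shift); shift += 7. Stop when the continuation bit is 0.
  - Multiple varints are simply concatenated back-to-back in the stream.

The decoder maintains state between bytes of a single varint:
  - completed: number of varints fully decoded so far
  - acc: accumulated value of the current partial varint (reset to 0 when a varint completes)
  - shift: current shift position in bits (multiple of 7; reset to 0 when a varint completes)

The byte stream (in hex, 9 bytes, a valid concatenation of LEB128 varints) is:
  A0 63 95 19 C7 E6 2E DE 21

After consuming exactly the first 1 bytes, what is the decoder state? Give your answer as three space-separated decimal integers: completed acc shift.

Answer: 0 32 7

Derivation:
byte[0]=0xA0 cont=1 payload=0x20: acc |= 32<<0 -> completed=0 acc=32 shift=7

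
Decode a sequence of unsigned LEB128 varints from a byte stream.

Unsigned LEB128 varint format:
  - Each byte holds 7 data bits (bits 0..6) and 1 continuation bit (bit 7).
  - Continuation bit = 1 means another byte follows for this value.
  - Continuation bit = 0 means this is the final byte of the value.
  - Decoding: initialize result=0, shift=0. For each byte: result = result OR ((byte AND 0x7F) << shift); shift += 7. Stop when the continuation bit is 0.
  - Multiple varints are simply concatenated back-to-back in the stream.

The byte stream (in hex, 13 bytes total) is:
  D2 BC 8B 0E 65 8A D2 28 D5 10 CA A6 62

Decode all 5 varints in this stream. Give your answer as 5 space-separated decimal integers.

  byte[0]=0xD2 cont=1 payload=0x52=82: acc |= 82<<0 -> acc=82 shift=7
  byte[1]=0xBC cont=1 payload=0x3C=60: acc |= 60<<7 -> acc=7762 shift=14
  byte[2]=0x8B cont=1 payload=0x0B=11: acc |= 11<<14 -> acc=187986 shift=21
  byte[3]=0x0E cont=0 payload=0x0E=14: acc |= 14<<21 -> acc=29548114 shift=28 [end]
Varint 1: bytes[0:4] = D2 BC 8B 0E -> value 29548114 (4 byte(s))
  byte[4]=0x65 cont=0 payload=0x65=101: acc |= 101<<0 -> acc=101 shift=7 [end]
Varint 2: bytes[4:5] = 65 -> value 101 (1 byte(s))
  byte[5]=0x8A cont=1 payload=0x0A=10: acc |= 10<<0 -> acc=10 shift=7
  byte[6]=0xD2 cont=1 payload=0x52=82: acc |= 82<<7 -> acc=10506 shift=14
  byte[7]=0x28 cont=0 payload=0x28=40: acc |= 40<<14 -> acc=665866 shift=21 [end]
Varint 3: bytes[5:8] = 8A D2 28 -> value 665866 (3 byte(s))
  byte[8]=0xD5 cont=1 payload=0x55=85: acc |= 85<<0 -> acc=85 shift=7
  byte[9]=0x10 cont=0 payload=0x10=16: acc |= 16<<7 -> acc=2133 shift=14 [end]
Varint 4: bytes[8:10] = D5 10 -> value 2133 (2 byte(s))
  byte[10]=0xCA cont=1 payload=0x4A=74: acc |= 74<<0 -> acc=74 shift=7
  byte[11]=0xA6 cont=1 payload=0x26=38: acc |= 38<<7 -> acc=4938 shift=14
  byte[12]=0x62 cont=0 payload=0x62=98: acc |= 98<<14 -> acc=1610570 shift=21 [end]
Varint 5: bytes[10:13] = CA A6 62 -> value 1610570 (3 byte(s))

Answer: 29548114 101 665866 2133 1610570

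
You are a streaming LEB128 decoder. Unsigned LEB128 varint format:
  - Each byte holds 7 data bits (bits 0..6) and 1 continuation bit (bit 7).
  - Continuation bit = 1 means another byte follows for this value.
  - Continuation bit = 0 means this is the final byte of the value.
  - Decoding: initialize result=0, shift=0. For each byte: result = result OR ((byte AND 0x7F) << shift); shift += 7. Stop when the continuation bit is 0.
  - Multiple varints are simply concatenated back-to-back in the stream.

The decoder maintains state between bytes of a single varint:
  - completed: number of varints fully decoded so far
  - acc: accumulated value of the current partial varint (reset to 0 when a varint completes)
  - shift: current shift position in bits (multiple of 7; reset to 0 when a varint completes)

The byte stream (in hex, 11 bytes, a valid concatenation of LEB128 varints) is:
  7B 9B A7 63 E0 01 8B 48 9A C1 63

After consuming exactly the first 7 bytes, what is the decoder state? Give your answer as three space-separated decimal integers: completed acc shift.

Answer: 3 11 7

Derivation:
byte[0]=0x7B cont=0 payload=0x7B: varint #1 complete (value=123); reset -> completed=1 acc=0 shift=0
byte[1]=0x9B cont=1 payload=0x1B: acc |= 27<<0 -> completed=1 acc=27 shift=7
byte[2]=0xA7 cont=1 payload=0x27: acc |= 39<<7 -> completed=1 acc=5019 shift=14
byte[3]=0x63 cont=0 payload=0x63: varint #2 complete (value=1627035); reset -> completed=2 acc=0 shift=0
byte[4]=0xE0 cont=1 payload=0x60: acc |= 96<<0 -> completed=2 acc=96 shift=7
byte[5]=0x01 cont=0 payload=0x01: varint #3 complete (value=224); reset -> completed=3 acc=0 shift=0
byte[6]=0x8B cont=1 payload=0x0B: acc |= 11<<0 -> completed=3 acc=11 shift=7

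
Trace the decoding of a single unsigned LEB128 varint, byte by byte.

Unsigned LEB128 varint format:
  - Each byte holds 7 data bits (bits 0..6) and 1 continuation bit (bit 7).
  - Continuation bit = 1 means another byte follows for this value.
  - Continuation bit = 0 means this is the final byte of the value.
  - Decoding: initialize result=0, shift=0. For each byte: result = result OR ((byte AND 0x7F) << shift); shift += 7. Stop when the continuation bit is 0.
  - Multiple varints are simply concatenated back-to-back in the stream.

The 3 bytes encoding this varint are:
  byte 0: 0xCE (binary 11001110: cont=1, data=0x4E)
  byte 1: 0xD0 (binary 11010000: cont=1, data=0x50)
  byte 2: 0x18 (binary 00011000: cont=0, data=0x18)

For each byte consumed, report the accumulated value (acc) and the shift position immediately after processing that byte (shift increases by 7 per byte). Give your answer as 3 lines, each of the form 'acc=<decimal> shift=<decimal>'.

byte 0=0xCE: payload=0x4E=78, contrib = 78<<0 = 78; acc -> 78, shift -> 7
byte 1=0xD0: payload=0x50=80, contrib = 80<<7 = 10240; acc -> 10318, shift -> 14
byte 2=0x18: payload=0x18=24, contrib = 24<<14 = 393216; acc -> 403534, shift -> 21

Answer: acc=78 shift=7
acc=10318 shift=14
acc=403534 shift=21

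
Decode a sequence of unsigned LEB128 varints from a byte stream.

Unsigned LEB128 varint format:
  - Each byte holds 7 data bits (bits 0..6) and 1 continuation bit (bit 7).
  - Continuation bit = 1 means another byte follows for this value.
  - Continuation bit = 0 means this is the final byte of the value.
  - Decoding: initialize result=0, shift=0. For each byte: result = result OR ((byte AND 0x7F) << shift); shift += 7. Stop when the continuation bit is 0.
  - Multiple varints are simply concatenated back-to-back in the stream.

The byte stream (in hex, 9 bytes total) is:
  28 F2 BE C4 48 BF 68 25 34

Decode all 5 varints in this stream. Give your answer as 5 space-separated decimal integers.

  byte[0]=0x28 cont=0 payload=0x28=40: acc |= 40<<0 -> acc=40 shift=7 [end]
Varint 1: bytes[0:1] = 28 -> value 40 (1 byte(s))
  byte[1]=0xF2 cont=1 payload=0x72=114: acc |= 114<<0 -> acc=114 shift=7
  byte[2]=0xBE cont=1 payload=0x3E=62: acc |= 62<<7 -> acc=8050 shift=14
  byte[3]=0xC4 cont=1 payload=0x44=68: acc |= 68<<14 -> acc=1122162 shift=21
  byte[4]=0x48 cont=0 payload=0x48=72: acc |= 72<<21 -> acc=152117106 shift=28 [end]
Varint 2: bytes[1:5] = F2 BE C4 48 -> value 152117106 (4 byte(s))
  byte[5]=0xBF cont=1 payload=0x3F=63: acc |= 63<<0 -> acc=63 shift=7
  byte[6]=0x68 cont=0 payload=0x68=104: acc |= 104<<7 -> acc=13375 shift=14 [end]
Varint 3: bytes[5:7] = BF 68 -> value 13375 (2 byte(s))
  byte[7]=0x25 cont=0 payload=0x25=37: acc |= 37<<0 -> acc=37 shift=7 [end]
Varint 4: bytes[7:8] = 25 -> value 37 (1 byte(s))
  byte[8]=0x34 cont=0 payload=0x34=52: acc |= 52<<0 -> acc=52 shift=7 [end]
Varint 5: bytes[8:9] = 34 -> value 52 (1 byte(s))

Answer: 40 152117106 13375 37 52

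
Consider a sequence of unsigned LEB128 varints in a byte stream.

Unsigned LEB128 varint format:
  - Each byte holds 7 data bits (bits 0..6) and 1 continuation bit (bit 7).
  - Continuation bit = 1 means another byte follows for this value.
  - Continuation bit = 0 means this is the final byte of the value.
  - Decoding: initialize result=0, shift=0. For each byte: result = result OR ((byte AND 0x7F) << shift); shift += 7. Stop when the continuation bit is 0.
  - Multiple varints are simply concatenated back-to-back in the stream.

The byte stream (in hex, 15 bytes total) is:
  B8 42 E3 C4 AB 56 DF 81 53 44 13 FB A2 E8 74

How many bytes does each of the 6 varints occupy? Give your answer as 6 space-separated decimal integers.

  byte[0]=0xB8 cont=1 payload=0x38=56: acc |= 56<<0 -> acc=56 shift=7
  byte[1]=0x42 cont=0 payload=0x42=66: acc |= 66<<7 -> acc=8504 shift=14 [end]
Varint 1: bytes[0:2] = B8 42 -> value 8504 (2 byte(s))
  byte[2]=0xE3 cont=1 payload=0x63=99: acc |= 99<<0 -> acc=99 shift=7
  byte[3]=0xC4 cont=1 payload=0x44=68: acc |= 68<<7 -> acc=8803 shift=14
  byte[4]=0xAB cont=1 payload=0x2B=43: acc |= 43<<14 -> acc=713315 shift=21
  byte[5]=0x56 cont=0 payload=0x56=86: acc |= 86<<21 -> acc=181068387 shift=28 [end]
Varint 2: bytes[2:6] = E3 C4 AB 56 -> value 181068387 (4 byte(s))
  byte[6]=0xDF cont=1 payload=0x5F=95: acc |= 95<<0 -> acc=95 shift=7
  byte[7]=0x81 cont=1 payload=0x01=1: acc |= 1<<7 -> acc=223 shift=14
  byte[8]=0x53 cont=0 payload=0x53=83: acc |= 83<<14 -> acc=1360095 shift=21 [end]
Varint 3: bytes[6:9] = DF 81 53 -> value 1360095 (3 byte(s))
  byte[9]=0x44 cont=0 payload=0x44=68: acc |= 68<<0 -> acc=68 shift=7 [end]
Varint 4: bytes[9:10] = 44 -> value 68 (1 byte(s))
  byte[10]=0x13 cont=0 payload=0x13=19: acc |= 19<<0 -> acc=19 shift=7 [end]
Varint 5: bytes[10:11] = 13 -> value 19 (1 byte(s))
  byte[11]=0xFB cont=1 payload=0x7B=123: acc |= 123<<0 -> acc=123 shift=7
  byte[12]=0xA2 cont=1 payload=0x22=34: acc |= 34<<7 -> acc=4475 shift=14
  byte[13]=0xE8 cont=1 payload=0x68=104: acc |= 104<<14 -> acc=1708411 shift=21
  byte[14]=0x74 cont=0 payload=0x74=116: acc |= 116<<21 -> acc=244978043 shift=28 [end]
Varint 6: bytes[11:15] = FB A2 E8 74 -> value 244978043 (4 byte(s))

Answer: 2 4 3 1 1 4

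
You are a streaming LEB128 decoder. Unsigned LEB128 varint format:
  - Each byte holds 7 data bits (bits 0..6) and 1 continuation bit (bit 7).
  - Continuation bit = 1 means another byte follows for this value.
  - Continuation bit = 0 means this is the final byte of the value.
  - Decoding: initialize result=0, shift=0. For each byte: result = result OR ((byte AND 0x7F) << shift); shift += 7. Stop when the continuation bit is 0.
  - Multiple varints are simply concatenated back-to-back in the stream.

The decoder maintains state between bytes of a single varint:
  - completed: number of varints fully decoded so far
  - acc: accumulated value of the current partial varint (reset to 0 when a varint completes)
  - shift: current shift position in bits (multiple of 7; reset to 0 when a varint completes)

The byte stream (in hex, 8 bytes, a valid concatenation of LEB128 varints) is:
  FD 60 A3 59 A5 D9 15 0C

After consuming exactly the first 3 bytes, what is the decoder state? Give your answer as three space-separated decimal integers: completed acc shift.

byte[0]=0xFD cont=1 payload=0x7D: acc |= 125<<0 -> completed=0 acc=125 shift=7
byte[1]=0x60 cont=0 payload=0x60: varint #1 complete (value=12413); reset -> completed=1 acc=0 shift=0
byte[2]=0xA3 cont=1 payload=0x23: acc |= 35<<0 -> completed=1 acc=35 shift=7

Answer: 1 35 7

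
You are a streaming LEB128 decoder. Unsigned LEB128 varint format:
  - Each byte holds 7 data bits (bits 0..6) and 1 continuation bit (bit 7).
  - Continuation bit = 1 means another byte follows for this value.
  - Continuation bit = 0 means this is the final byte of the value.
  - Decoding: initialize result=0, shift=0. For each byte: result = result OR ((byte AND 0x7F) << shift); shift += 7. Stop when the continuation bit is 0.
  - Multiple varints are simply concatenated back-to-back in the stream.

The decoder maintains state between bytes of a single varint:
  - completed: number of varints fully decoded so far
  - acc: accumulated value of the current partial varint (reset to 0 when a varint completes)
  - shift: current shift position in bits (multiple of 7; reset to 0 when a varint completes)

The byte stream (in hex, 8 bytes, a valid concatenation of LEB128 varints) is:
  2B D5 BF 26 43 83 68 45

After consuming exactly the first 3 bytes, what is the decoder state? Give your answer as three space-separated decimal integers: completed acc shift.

Answer: 1 8149 14

Derivation:
byte[0]=0x2B cont=0 payload=0x2B: varint #1 complete (value=43); reset -> completed=1 acc=0 shift=0
byte[1]=0xD5 cont=1 payload=0x55: acc |= 85<<0 -> completed=1 acc=85 shift=7
byte[2]=0xBF cont=1 payload=0x3F: acc |= 63<<7 -> completed=1 acc=8149 shift=14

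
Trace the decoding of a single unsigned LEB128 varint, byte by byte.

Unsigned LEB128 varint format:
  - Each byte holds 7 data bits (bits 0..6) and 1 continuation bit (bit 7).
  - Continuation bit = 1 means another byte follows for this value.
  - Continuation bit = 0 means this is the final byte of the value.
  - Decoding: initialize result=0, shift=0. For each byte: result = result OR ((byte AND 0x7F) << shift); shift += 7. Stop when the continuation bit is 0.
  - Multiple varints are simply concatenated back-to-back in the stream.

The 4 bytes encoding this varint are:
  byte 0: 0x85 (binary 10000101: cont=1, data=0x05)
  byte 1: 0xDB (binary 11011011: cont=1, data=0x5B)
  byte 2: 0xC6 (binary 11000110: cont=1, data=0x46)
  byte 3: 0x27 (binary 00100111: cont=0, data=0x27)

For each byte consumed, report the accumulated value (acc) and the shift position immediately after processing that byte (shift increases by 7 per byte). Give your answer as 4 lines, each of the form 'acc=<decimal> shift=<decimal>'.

byte 0=0x85: payload=0x05=5, contrib = 5<<0 = 5; acc -> 5, shift -> 7
byte 1=0xDB: payload=0x5B=91, contrib = 91<<7 = 11648; acc -> 11653, shift -> 14
byte 2=0xC6: payload=0x46=70, contrib = 70<<14 = 1146880; acc -> 1158533, shift -> 21
byte 3=0x27: payload=0x27=39, contrib = 39<<21 = 81788928; acc -> 82947461, shift -> 28

Answer: acc=5 shift=7
acc=11653 shift=14
acc=1158533 shift=21
acc=82947461 shift=28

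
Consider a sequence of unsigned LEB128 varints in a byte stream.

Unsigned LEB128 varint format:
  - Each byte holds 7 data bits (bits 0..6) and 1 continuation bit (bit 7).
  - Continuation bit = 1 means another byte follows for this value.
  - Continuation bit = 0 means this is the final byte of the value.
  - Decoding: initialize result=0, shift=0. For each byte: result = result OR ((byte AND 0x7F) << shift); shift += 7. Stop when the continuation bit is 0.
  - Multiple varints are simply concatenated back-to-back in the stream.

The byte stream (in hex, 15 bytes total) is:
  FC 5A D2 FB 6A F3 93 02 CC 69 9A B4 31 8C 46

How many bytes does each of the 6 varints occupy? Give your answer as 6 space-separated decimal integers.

  byte[0]=0xFC cont=1 payload=0x7C=124: acc |= 124<<0 -> acc=124 shift=7
  byte[1]=0x5A cont=0 payload=0x5A=90: acc |= 90<<7 -> acc=11644 shift=14 [end]
Varint 1: bytes[0:2] = FC 5A -> value 11644 (2 byte(s))
  byte[2]=0xD2 cont=1 payload=0x52=82: acc |= 82<<0 -> acc=82 shift=7
  byte[3]=0xFB cont=1 payload=0x7B=123: acc |= 123<<7 -> acc=15826 shift=14
  byte[4]=0x6A cont=0 payload=0x6A=106: acc |= 106<<14 -> acc=1752530 shift=21 [end]
Varint 2: bytes[2:5] = D2 FB 6A -> value 1752530 (3 byte(s))
  byte[5]=0xF3 cont=1 payload=0x73=115: acc |= 115<<0 -> acc=115 shift=7
  byte[6]=0x93 cont=1 payload=0x13=19: acc |= 19<<7 -> acc=2547 shift=14
  byte[7]=0x02 cont=0 payload=0x02=2: acc |= 2<<14 -> acc=35315 shift=21 [end]
Varint 3: bytes[5:8] = F3 93 02 -> value 35315 (3 byte(s))
  byte[8]=0xCC cont=1 payload=0x4C=76: acc |= 76<<0 -> acc=76 shift=7
  byte[9]=0x69 cont=0 payload=0x69=105: acc |= 105<<7 -> acc=13516 shift=14 [end]
Varint 4: bytes[8:10] = CC 69 -> value 13516 (2 byte(s))
  byte[10]=0x9A cont=1 payload=0x1A=26: acc |= 26<<0 -> acc=26 shift=7
  byte[11]=0xB4 cont=1 payload=0x34=52: acc |= 52<<7 -> acc=6682 shift=14
  byte[12]=0x31 cont=0 payload=0x31=49: acc |= 49<<14 -> acc=809498 shift=21 [end]
Varint 5: bytes[10:13] = 9A B4 31 -> value 809498 (3 byte(s))
  byte[13]=0x8C cont=1 payload=0x0C=12: acc |= 12<<0 -> acc=12 shift=7
  byte[14]=0x46 cont=0 payload=0x46=70: acc |= 70<<7 -> acc=8972 shift=14 [end]
Varint 6: bytes[13:15] = 8C 46 -> value 8972 (2 byte(s))

Answer: 2 3 3 2 3 2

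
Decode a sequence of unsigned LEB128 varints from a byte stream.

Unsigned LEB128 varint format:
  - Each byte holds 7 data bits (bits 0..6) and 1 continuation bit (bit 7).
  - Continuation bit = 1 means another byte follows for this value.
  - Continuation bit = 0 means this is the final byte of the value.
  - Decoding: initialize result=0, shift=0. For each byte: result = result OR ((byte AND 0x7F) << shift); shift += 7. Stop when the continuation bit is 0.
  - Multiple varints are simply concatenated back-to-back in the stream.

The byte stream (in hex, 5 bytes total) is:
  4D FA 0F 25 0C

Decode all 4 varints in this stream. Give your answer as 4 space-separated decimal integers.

  byte[0]=0x4D cont=0 payload=0x4D=77: acc |= 77<<0 -> acc=77 shift=7 [end]
Varint 1: bytes[0:1] = 4D -> value 77 (1 byte(s))
  byte[1]=0xFA cont=1 payload=0x7A=122: acc |= 122<<0 -> acc=122 shift=7
  byte[2]=0x0F cont=0 payload=0x0F=15: acc |= 15<<7 -> acc=2042 shift=14 [end]
Varint 2: bytes[1:3] = FA 0F -> value 2042 (2 byte(s))
  byte[3]=0x25 cont=0 payload=0x25=37: acc |= 37<<0 -> acc=37 shift=7 [end]
Varint 3: bytes[3:4] = 25 -> value 37 (1 byte(s))
  byte[4]=0x0C cont=0 payload=0x0C=12: acc |= 12<<0 -> acc=12 shift=7 [end]
Varint 4: bytes[4:5] = 0C -> value 12 (1 byte(s))

Answer: 77 2042 37 12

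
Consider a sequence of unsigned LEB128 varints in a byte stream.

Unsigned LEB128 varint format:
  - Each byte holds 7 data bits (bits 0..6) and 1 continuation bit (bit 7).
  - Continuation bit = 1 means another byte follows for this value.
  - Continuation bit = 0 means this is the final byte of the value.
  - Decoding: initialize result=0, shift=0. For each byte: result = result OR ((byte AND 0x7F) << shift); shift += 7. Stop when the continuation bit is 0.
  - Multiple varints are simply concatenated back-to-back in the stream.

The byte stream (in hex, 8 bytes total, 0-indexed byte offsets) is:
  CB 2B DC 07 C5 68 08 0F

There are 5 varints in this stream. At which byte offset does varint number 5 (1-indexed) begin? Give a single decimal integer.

  byte[0]=0xCB cont=1 payload=0x4B=75: acc |= 75<<0 -> acc=75 shift=7
  byte[1]=0x2B cont=0 payload=0x2B=43: acc |= 43<<7 -> acc=5579 shift=14 [end]
Varint 1: bytes[0:2] = CB 2B -> value 5579 (2 byte(s))
  byte[2]=0xDC cont=1 payload=0x5C=92: acc |= 92<<0 -> acc=92 shift=7
  byte[3]=0x07 cont=0 payload=0x07=7: acc |= 7<<7 -> acc=988 shift=14 [end]
Varint 2: bytes[2:4] = DC 07 -> value 988 (2 byte(s))
  byte[4]=0xC5 cont=1 payload=0x45=69: acc |= 69<<0 -> acc=69 shift=7
  byte[5]=0x68 cont=0 payload=0x68=104: acc |= 104<<7 -> acc=13381 shift=14 [end]
Varint 3: bytes[4:6] = C5 68 -> value 13381 (2 byte(s))
  byte[6]=0x08 cont=0 payload=0x08=8: acc |= 8<<0 -> acc=8 shift=7 [end]
Varint 4: bytes[6:7] = 08 -> value 8 (1 byte(s))
  byte[7]=0x0F cont=0 payload=0x0F=15: acc |= 15<<0 -> acc=15 shift=7 [end]
Varint 5: bytes[7:8] = 0F -> value 15 (1 byte(s))

Answer: 7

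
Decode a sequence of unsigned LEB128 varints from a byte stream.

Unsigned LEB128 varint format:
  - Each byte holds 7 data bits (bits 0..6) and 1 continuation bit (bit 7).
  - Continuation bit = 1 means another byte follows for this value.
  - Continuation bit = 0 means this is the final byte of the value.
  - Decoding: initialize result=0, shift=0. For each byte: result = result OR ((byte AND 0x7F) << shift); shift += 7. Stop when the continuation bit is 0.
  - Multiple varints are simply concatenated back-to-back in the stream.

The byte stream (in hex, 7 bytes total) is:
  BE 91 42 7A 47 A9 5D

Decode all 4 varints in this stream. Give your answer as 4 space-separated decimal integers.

  byte[0]=0xBE cont=1 payload=0x3E=62: acc |= 62<<0 -> acc=62 shift=7
  byte[1]=0x91 cont=1 payload=0x11=17: acc |= 17<<7 -> acc=2238 shift=14
  byte[2]=0x42 cont=0 payload=0x42=66: acc |= 66<<14 -> acc=1083582 shift=21 [end]
Varint 1: bytes[0:3] = BE 91 42 -> value 1083582 (3 byte(s))
  byte[3]=0x7A cont=0 payload=0x7A=122: acc |= 122<<0 -> acc=122 shift=7 [end]
Varint 2: bytes[3:4] = 7A -> value 122 (1 byte(s))
  byte[4]=0x47 cont=0 payload=0x47=71: acc |= 71<<0 -> acc=71 shift=7 [end]
Varint 3: bytes[4:5] = 47 -> value 71 (1 byte(s))
  byte[5]=0xA9 cont=1 payload=0x29=41: acc |= 41<<0 -> acc=41 shift=7
  byte[6]=0x5D cont=0 payload=0x5D=93: acc |= 93<<7 -> acc=11945 shift=14 [end]
Varint 4: bytes[5:7] = A9 5D -> value 11945 (2 byte(s))

Answer: 1083582 122 71 11945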